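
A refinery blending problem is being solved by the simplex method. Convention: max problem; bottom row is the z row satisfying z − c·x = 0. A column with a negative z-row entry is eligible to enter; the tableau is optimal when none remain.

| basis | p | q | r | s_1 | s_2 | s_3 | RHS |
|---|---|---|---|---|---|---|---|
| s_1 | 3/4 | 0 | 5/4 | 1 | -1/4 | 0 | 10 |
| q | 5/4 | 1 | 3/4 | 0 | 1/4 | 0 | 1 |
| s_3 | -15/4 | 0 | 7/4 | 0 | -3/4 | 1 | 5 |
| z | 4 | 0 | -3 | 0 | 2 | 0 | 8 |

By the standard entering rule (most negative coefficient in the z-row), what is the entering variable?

Negative z-row entries: r: -3.
The most negative is -3 in column r, so r enters.

r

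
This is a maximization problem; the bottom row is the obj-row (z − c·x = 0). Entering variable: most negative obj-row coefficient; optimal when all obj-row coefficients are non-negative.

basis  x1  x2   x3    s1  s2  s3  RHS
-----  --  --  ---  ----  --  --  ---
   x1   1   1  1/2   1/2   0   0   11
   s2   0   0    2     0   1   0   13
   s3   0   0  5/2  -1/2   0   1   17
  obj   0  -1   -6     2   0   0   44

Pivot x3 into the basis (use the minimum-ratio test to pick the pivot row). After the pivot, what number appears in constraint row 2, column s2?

Ratio test on column x3 — row 1: 11/(1/2) = 22; row 2: 13/2 = 13/2; row 3: 17/(5/2) = 34/5. Minimum is 13/2 at row 2 (s2 leaves); pivot element 2.
Divide row 2 by 2; eliminate column x3 from the other rows.
In the new row 2, the s2 entry is the old entry divided by the pivot: 1/2 = 1/2.

1/2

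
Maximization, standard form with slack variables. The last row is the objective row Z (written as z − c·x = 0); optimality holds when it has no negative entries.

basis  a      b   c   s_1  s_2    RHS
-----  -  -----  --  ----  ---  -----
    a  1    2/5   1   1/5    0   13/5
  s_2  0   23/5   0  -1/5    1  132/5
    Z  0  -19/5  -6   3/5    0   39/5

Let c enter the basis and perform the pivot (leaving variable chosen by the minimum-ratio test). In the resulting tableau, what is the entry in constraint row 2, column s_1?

Ratio test on column c — row 1: (13/5)/1 = 13/5; row 2: entry 0 ≤ 0. Minimum is 13/5 at row 1 (a leaves); pivot element 1.
Divide row 1 by 1; eliminate column c from the other rows.
Row 2 update in column s_1: -1/5 − 0·(1/5) = -1/5.

-1/5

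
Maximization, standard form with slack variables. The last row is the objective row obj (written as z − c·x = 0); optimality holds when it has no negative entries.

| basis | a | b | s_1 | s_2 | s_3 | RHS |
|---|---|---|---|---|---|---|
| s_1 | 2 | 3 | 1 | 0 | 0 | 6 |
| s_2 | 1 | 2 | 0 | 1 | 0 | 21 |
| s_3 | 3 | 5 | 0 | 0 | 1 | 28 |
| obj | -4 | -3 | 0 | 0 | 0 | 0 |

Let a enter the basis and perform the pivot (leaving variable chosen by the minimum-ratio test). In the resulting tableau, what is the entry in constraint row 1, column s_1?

1/2

Ratio test on column a — row 1: 6/2 = 3; row 2: 21/1 = 21; row 3: 28/3 = 28/3. Minimum is 3 at row 1 (s_1 leaves); pivot element 2.
Divide row 1 by 2; eliminate column a from the other rows.
In the new row 1, the s_1 entry is the old entry divided by the pivot: 1/2 = 1/2.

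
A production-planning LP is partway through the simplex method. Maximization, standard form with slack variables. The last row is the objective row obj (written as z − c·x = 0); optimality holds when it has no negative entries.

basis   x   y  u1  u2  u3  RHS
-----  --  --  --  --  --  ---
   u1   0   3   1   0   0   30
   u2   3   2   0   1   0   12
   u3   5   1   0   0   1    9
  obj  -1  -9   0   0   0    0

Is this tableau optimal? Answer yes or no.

The obj-row has a negative entry -9 in column y, so it is not optimal.

no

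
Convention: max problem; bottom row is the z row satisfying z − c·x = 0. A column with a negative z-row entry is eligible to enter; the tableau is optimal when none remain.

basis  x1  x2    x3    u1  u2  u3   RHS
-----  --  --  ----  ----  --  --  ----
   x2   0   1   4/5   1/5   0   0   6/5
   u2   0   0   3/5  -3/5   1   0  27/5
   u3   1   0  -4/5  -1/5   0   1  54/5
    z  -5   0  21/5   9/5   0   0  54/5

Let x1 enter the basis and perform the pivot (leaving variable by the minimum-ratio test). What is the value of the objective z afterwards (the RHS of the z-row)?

Ratio test on column x1 — row 1: entry 0 ≤ 0; row 2: entry 0 ≤ 0; row 3: (54/5)/1 = 54/5. Minimum is 54/5 at row 3 (u3 leaves); pivot element 1.
Pivot on row 3; the z-row RHS becomes 54/5 − (-5)·(54/5) = 324/5.

324/5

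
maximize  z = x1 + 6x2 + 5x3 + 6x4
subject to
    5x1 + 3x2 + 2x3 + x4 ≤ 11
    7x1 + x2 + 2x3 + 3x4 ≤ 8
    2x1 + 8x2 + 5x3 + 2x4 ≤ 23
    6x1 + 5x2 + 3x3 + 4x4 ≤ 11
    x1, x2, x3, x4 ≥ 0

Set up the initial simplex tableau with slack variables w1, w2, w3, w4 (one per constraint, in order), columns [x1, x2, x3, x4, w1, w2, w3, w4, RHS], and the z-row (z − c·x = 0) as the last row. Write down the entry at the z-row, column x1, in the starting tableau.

The z-row carries the negated objective coefficients: the x1 entry is -1.

-1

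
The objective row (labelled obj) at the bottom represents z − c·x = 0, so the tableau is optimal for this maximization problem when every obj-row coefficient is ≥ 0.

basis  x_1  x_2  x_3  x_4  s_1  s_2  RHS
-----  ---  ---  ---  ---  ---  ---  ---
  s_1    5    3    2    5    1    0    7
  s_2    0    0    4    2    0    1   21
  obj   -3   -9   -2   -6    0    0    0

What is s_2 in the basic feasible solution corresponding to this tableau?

21

s_2 is basic (row 2); its value is the RHS of that row, 21.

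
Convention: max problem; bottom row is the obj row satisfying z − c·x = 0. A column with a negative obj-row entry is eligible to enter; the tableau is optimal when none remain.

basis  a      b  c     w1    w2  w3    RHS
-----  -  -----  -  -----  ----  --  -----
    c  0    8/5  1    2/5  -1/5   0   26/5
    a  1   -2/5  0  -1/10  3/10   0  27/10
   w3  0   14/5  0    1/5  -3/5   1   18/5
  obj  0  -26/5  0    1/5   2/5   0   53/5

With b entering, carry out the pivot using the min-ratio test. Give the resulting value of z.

Ratio test on column b — row 1: (26/5)/(8/5) = 13/4; row 2: entry -2/5 ≤ 0; row 3: (18/5)/(14/5) = 9/7. Minimum is 9/7 at row 3 (w3 leaves); pivot element 14/5.
Pivot on row 3; the obj-row RHS becomes 53/5 − (-26/5)·(9/7) = 121/7.

121/7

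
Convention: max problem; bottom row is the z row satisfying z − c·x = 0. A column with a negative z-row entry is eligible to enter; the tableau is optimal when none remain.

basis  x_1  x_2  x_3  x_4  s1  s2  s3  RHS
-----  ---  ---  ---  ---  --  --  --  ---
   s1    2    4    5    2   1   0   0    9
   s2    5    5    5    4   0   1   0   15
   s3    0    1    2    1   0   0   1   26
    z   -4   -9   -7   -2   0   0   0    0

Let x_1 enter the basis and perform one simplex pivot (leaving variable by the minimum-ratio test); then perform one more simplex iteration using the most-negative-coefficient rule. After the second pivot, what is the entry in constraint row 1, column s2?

-1/5

Ratio test on column x_1 — row 1: 9/2 = 9/2; row 2: 15/5 = 3; row 3: entry 0 ≤ 0. Minimum is 3 at row 2 (s2 leaves); pivot element 5.
Divide row 2 by 5; eliminate column x_1 from the other rows.
Second iteration: most negative z-row entry is -5 in column x_2, so x_2 enters.
Ratio test on column x_2 — row 1: 3/2 = 3/2; row 2: 3/1 = 3; row 3: 26/1 = 26. Minimum is 3/2 at row 1 (s1 leaves); pivot element 2.
Divide row 1 by 2; eliminate column x_2 from the other rows.
After both pivots, the entry at constraint row 1, column s2 is -1/5.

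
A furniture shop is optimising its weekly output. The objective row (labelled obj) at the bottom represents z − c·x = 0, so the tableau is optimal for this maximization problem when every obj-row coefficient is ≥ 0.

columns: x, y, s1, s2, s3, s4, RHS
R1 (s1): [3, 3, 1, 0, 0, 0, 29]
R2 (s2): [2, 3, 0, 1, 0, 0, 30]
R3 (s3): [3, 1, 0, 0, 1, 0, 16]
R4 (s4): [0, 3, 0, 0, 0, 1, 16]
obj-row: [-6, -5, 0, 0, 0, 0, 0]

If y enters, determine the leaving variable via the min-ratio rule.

s4

Column y entries and ratios — s1: 29/3 = 29/3; s2: 30/3 = 10; s3: 16/1 = 16; s4: 16/3 = 16/3.
Smallest ratio is 16/3 in the row of s4, so s4 leaves.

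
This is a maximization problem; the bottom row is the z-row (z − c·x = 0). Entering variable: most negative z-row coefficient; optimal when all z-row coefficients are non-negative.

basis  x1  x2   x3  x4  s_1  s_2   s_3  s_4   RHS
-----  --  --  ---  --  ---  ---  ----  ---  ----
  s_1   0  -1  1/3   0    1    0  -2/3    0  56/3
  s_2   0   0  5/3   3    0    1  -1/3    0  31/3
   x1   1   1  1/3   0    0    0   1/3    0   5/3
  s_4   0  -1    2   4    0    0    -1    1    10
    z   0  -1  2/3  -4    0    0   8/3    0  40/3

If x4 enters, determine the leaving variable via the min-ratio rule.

Column x4 entries and ratios — s_1: 0 ≤ 0, skip; s_2: (31/3)/3 = 31/9; x1: 0 ≤ 0, skip; s_4: 10/4 = 5/2.
Smallest ratio is 5/2 in the row of s_4, so s_4 leaves.

s_4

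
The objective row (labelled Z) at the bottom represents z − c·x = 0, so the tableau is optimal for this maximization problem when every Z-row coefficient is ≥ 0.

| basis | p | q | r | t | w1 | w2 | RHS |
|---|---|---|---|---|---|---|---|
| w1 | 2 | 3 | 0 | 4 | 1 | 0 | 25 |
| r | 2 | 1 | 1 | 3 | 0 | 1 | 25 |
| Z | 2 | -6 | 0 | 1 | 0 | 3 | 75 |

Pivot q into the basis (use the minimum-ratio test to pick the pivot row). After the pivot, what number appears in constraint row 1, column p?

Ratio test on column q — row 1: 25/3 = 25/3; row 2: 25/1 = 25. Minimum is 25/3 at row 1 (w1 leaves); pivot element 3.
Divide row 1 by 3; eliminate column q from the other rows.
In the new row 1, the p entry is the old entry divided by the pivot: 2/3 = 2/3.

2/3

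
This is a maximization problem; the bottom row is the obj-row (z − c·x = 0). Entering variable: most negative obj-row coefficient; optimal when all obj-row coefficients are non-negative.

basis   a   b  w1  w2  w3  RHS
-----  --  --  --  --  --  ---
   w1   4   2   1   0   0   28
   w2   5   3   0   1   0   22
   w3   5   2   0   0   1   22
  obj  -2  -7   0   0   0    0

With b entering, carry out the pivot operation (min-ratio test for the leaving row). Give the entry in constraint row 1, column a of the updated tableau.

Ratio test on column b — row 1: 28/2 = 14; row 2: 22/3 = 22/3; row 3: 22/2 = 11. Minimum is 22/3 at row 2 (w2 leaves); pivot element 3.
Divide row 2 by 3; eliminate column b from the other rows.
Row 1 update in column a: 4 − 2·(5/3) = 2/3.

2/3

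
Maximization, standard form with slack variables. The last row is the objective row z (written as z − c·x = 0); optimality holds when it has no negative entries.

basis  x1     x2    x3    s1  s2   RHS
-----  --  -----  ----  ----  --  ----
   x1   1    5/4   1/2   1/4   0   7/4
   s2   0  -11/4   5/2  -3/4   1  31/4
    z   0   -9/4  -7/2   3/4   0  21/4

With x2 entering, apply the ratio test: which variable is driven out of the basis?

Column x2 entries and ratios — x1: (7/4)/(5/4) = 7/5; s2: -11/4 ≤ 0, skip.
Smallest ratio is 7/5 in the row of x1, so x1 leaves.

x1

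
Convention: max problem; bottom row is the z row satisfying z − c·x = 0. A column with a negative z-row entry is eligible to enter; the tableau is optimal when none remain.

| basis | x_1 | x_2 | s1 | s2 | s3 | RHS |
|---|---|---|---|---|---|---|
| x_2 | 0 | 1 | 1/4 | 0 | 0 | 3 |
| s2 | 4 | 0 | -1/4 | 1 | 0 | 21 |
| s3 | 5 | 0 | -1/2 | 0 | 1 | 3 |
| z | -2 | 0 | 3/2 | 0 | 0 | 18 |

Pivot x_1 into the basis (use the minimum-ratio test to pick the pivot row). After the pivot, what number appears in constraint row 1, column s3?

Ratio test on column x_1 — row 1: entry 0 ≤ 0; row 2: 21/4 = 21/4; row 3: 3/5 = 3/5. Minimum is 3/5 at row 3 (s3 leaves); pivot element 5.
Divide row 3 by 5; eliminate column x_1 from the other rows.
Row 1 update in column s3: 0 − 0·(1/5) = 0.

0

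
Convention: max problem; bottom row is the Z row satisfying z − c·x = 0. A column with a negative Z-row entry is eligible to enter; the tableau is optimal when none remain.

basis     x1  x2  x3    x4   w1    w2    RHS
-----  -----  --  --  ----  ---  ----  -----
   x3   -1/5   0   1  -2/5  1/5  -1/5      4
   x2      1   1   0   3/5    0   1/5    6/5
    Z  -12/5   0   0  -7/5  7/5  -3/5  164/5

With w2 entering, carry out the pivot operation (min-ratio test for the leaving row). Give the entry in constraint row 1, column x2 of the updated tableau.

Ratio test on column w2 — row 1: entry -1/5 ≤ 0; row 2: (6/5)/(1/5) = 6. Minimum is 6 at row 2 (x2 leaves); pivot element 1/5.
Divide row 2 by 1/5; eliminate column w2 from the other rows.
Row 1 update in column x2: 0 − (-1/5)·5 = 1.

1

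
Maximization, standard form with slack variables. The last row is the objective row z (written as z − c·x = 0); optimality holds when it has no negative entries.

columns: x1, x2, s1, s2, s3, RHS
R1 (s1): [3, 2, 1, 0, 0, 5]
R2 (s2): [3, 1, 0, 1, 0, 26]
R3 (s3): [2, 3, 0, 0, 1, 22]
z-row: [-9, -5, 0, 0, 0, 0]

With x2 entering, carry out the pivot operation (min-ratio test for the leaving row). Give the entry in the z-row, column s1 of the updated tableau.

Ratio test on column x2 — row 1: 5/2 = 5/2; row 2: 26/1 = 26; row 3: 22/3 = 22/3. Minimum is 5/2 at row 1 (s1 leaves); pivot element 2.
Divide row 1 by 2; eliminate column x2 from the other rows.
z-row update in column s1: 0 − (-5)·(1/2) = 5/2.

5/2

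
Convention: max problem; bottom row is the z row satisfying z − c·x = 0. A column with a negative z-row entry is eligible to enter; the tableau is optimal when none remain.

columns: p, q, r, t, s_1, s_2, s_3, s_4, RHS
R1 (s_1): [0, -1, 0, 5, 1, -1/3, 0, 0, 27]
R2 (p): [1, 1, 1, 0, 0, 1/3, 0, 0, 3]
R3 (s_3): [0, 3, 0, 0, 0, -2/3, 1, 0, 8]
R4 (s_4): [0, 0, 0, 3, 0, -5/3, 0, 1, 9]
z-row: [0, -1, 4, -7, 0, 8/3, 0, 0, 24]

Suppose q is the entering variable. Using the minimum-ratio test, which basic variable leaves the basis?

s_3

Column q entries and ratios — s_1: -1 ≤ 0, skip; p: 3/1 = 3; s_3: 8/3 = 8/3; s_4: 0 ≤ 0, skip.
Smallest ratio is 8/3 in the row of s_3, so s_3 leaves.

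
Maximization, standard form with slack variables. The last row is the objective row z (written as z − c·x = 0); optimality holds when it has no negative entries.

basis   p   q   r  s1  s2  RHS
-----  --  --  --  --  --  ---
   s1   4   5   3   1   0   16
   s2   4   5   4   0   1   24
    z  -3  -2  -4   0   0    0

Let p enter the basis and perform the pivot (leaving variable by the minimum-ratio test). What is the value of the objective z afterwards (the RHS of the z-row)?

Ratio test on column p — row 1: 16/4 = 4; row 2: 24/4 = 6. Minimum is 4 at row 1 (s1 leaves); pivot element 4.
Pivot on row 1; the z-row RHS becomes 0 − (-3)·4 = 12.

12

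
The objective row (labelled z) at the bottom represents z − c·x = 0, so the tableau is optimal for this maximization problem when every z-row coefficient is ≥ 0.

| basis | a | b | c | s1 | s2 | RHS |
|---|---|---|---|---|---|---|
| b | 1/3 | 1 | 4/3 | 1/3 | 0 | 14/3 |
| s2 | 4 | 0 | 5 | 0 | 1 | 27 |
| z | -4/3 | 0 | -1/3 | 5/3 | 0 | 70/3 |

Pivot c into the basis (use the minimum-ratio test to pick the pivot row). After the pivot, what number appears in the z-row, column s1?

7/4

Ratio test on column c — row 1: (14/3)/(4/3) = 7/2; row 2: 27/5 = 27/5. Minimum is 7/2 at row 1 (b leaves); pivot element 4/3.
Divide row 1 by 4/3; eliminate column c from the other rows.
z-row update in column s1: 5/3 − (-1/3)·(1/4) = 7/4.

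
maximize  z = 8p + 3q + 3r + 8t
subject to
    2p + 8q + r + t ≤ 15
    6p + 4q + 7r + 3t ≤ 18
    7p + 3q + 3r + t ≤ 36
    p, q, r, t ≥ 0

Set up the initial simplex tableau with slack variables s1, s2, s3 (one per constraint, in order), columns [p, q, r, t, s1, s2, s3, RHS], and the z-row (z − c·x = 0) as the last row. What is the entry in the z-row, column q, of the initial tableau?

-3

The z-row carries the negated objective coefficients: the q entry is -3.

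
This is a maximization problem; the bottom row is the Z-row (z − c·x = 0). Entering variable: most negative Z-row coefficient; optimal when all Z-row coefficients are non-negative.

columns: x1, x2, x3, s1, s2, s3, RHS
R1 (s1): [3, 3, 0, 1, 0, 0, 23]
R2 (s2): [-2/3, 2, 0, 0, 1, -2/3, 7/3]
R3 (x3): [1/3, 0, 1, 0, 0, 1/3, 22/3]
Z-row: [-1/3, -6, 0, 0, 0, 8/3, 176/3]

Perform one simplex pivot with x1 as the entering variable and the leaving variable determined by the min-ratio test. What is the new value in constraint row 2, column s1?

2/9

Ratio test on column x1 — row 1: 23/3 = 23/3; row 2: entry -2/3 ≤ 0; row 3: (22/3)/(1/3) = 22. Minimum is 23/3 at row 1 (s1 leaves); pivot element 3.
Divide row 1 by 3; eliminate column x1 from the other rows.
Row 2 update in column s1: 0 − (-2/3)·(1/3) = 2/9.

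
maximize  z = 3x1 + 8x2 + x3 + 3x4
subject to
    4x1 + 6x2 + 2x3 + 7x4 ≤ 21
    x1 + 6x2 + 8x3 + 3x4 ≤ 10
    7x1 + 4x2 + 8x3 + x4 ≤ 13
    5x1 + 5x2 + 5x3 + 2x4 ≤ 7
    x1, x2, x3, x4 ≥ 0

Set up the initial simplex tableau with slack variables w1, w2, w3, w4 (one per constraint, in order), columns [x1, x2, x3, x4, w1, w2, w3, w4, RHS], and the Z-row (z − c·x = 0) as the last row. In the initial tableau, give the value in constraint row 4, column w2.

0

Slack w2 belongs to constraint 2; its column is the unit vector e_2, so the entry in row 4 is 0.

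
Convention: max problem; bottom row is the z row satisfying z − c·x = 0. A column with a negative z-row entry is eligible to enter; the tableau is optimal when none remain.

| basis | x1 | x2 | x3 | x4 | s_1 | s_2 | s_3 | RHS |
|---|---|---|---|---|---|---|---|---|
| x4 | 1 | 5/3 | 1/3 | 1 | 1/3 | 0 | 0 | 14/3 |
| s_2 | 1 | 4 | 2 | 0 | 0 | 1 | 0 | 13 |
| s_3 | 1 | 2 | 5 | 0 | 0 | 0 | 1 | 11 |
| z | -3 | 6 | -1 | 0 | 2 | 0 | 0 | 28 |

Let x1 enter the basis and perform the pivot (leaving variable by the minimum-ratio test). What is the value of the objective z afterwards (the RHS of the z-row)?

Ratio test on column x1 — row 1: (14/3)/1 = 14/3; row 2: 13/1 = 13; row 3: 11/1 = 11. Minimum is 14/3 at row 1 (x4 leaves); pivot element 1.
Pivot on row 1; the z-row RHS becomes 28 − (-3)·(14/3) = 42.

42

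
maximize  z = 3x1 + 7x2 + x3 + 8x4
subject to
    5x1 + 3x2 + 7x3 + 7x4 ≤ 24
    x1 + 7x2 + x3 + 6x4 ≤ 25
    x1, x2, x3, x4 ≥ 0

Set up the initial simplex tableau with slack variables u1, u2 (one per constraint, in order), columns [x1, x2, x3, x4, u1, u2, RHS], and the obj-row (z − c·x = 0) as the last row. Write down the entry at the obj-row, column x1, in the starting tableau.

The obj-row carries the negated objective coefficients: the x1 entry is -3.

-3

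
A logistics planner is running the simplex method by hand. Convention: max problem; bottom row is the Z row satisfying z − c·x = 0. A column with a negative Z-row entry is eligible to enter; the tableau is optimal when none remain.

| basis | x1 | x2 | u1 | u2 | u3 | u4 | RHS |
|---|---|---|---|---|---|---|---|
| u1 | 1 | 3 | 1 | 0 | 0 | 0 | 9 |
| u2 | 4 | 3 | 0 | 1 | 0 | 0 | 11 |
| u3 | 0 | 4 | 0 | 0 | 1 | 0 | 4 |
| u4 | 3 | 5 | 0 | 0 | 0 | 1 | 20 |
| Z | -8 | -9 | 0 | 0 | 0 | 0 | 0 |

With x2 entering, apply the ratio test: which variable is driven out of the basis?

Column x2 entries and ratios — u1: 9/3 = 3; u2: 11/3 = 11/3; u3: 4/4 = 1; u4: 20/5 = 4.
Smallest ratio is 1 in the row of u3, so u3 leaves.

u3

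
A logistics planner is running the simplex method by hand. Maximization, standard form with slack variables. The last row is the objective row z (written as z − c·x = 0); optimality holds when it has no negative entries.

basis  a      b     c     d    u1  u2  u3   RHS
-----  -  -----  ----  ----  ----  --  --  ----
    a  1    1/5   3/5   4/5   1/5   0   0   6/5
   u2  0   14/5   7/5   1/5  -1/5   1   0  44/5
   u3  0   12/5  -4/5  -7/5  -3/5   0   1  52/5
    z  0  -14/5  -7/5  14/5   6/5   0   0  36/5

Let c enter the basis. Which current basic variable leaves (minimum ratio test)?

a

Column c entries and ratios — a: (6/5)/(3/5) = 2; u2: (44/5)/(7/5) = 44/7; u3: -4/5 ≤ 0, skip.
Smallest ratio is 2 in the row of a, so a leaves.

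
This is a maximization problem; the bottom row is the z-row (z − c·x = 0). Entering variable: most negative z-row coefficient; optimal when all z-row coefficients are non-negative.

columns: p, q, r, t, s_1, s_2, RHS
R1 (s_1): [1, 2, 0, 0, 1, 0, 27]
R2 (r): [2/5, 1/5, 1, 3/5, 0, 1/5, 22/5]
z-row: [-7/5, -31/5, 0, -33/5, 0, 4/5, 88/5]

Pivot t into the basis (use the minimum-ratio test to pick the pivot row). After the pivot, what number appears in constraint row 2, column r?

5/3

Ratio test on column t — row 1: entry 0 ≤ 0; row 2: (22/5)/(3/5) = 22/3. Minimum is 22/3 at row 2 (r leaves); pivot element 3/5.
Divide row 2 by 3/5; eliminate column t from the other rows.
In the new row 2, the r entry is the old entry divided by the pivot: 1/(3/5) = 5/3.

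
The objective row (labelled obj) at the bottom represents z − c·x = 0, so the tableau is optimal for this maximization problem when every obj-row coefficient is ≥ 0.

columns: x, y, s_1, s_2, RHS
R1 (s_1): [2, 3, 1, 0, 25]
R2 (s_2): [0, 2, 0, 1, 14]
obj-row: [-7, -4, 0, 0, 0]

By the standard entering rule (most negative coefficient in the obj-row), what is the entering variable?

x

Negative obj-row entries: x: -7, y: -4.
The most negative is -7 in column x, so x enters.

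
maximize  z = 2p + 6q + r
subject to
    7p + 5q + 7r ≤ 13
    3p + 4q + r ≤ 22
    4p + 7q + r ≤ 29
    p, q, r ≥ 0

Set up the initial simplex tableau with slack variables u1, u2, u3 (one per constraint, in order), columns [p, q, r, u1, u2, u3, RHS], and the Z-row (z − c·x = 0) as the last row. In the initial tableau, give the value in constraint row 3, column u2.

0

Slack u2 belongs to constraint 2; its column is the unit vector e_2, so the entry in row 3 is 0.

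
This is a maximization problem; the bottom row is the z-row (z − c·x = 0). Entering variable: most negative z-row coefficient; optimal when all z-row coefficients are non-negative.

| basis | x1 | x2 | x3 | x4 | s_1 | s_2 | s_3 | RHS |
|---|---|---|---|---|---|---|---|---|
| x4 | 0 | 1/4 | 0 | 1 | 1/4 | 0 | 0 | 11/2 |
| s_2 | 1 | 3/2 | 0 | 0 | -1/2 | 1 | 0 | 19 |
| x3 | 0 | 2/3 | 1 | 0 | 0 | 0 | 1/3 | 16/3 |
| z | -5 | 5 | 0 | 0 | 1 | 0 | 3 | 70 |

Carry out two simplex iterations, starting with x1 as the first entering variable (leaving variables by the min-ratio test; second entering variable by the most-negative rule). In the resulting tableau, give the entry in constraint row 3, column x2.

2/3

Ratio test on column x1 — row 1: entry 0 ≤ 0; row 2: 19/1 = 19; row 3: entry 0 ≤ 0. Minimum is 19 at row 2 (s_2 leaves); pivot element 1.
Divide row 2 by 1; eliminate column x1 from the other rows.
Second iteration: most negative z-row entry is -3/2 in column s_1, so s_1 enters.
Ratio test on column s_1 — row 1: (11/2)/(1/4) = 22; row 2: entry -1/2 ≤ 0; row 3: entry 0 ≤ 0. Minimum is 22 at row 1 (x4 leaves); pivot element 1/4.
Divide row 1 by 1/4; eliminate column s_1 from the other rows.
After both pivots, the entry at constraint row 3, column x2 is 2/3.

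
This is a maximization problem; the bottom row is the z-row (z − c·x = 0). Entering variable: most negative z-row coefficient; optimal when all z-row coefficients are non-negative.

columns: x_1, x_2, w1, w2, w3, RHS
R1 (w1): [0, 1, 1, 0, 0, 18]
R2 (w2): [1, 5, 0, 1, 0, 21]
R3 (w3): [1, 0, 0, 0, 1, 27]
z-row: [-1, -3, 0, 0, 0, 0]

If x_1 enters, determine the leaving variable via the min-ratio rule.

Column x_1 entries and ratios — w1: 0 ≤ 0, skip; w2: 21/1 = 21; w3: 27/1 = 27.
Smallest ratio is 21 in the row of w2, so w2 leaves.

w2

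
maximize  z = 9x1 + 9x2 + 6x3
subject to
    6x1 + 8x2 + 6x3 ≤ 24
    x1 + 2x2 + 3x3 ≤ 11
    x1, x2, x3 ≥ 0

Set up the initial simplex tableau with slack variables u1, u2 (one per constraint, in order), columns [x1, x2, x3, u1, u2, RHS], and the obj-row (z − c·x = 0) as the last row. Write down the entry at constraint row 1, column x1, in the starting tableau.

Constraint 1 has coefficient 6 on x1.

6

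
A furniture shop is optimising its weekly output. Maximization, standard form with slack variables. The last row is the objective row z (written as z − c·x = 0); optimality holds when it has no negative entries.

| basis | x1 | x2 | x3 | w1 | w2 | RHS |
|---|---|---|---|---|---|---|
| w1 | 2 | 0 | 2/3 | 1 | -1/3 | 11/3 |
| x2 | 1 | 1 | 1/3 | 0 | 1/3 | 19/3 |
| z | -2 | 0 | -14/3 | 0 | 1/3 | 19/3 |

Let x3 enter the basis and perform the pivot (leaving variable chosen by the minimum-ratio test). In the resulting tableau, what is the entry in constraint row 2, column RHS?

Ratio test on column x3 — row 1: (11/3)/(2/3) = 11/2; row 2: (19/3)/(1/3) = 19. Minimum is 11/2 at row 1 (w1 leaves); pivot element 2/3.
Divide row 1 by 2/3; eliminate column x3 from the other rows.
Row 2 update in column RHS: 19/3 − (1/3)·(11/2) = 9/2.

9/2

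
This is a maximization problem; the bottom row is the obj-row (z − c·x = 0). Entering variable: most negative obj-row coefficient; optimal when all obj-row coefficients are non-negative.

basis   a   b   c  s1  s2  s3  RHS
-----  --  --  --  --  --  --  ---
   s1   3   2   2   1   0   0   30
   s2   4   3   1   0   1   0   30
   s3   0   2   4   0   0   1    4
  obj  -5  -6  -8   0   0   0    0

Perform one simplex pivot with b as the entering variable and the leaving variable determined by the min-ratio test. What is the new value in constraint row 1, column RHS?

26

Ratio test on column b — row 1: 30/2 = 15; row 2: 30/3 = 10; row 3: 4/2 = 2. Minimum is 2 at row 3 (s3 leaves); pivot element 2.
Divide row 3 by 2; eliminate column b from the other rows.
Row 1 update in column RHS: 30 − 2·2 = 26.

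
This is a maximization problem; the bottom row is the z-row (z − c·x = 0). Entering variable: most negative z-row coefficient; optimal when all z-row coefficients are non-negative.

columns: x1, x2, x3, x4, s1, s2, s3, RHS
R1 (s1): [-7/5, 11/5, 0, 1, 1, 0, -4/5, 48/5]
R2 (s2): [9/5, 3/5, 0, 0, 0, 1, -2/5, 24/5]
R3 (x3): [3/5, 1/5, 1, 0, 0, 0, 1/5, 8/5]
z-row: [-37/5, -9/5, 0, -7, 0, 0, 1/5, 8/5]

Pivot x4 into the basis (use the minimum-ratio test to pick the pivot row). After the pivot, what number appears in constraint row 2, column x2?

3/5

Ratio test on column x4 — row 1: (48/5)/1 = 48/5; row 2: entry 0 ≤ 0; row 3: entry 0 ≤ 0. Minimum is 48/5 at row 1 (s1 leaves); pivot element 1.
Divide row 1 by 1; eliminate column x4 from the other rows.
Row 2 update in column x2: 3/5 − 0·(11/5) = 3/5.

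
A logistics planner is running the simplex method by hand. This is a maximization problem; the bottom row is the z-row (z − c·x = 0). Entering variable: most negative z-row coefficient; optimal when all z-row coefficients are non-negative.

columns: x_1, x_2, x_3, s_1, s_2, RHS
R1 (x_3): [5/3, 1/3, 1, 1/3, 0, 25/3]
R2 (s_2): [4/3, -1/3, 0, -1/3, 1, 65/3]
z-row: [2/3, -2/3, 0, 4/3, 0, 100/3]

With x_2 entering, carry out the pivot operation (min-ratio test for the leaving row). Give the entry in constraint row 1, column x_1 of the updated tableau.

5

Ratio test on column x_2 — row 1: (25/3)/(1/3) = 25; row 2: entry -1/3 ≤ 0. Minimum is 25 at row 1 (x_3 leaves); pivot element 1/3.
Divide row 1 by 1/3; eliminate column x_2 from the other rows.
In the new row 1, the x_1 entry is the old entry divided by the pivot: (5/3)/(1/3) = 5.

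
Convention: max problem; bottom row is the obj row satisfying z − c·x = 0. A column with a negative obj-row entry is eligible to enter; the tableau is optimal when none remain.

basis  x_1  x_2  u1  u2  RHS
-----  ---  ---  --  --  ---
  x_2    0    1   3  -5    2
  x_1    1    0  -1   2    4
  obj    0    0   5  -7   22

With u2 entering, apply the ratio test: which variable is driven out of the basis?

Column u2 entries and ratios — x_2: -5 ≤ 0, skip; x_1: 4/2 = 2.
Smallest ratio is 2 in the row of x_1, so x_1 leaves.

x_1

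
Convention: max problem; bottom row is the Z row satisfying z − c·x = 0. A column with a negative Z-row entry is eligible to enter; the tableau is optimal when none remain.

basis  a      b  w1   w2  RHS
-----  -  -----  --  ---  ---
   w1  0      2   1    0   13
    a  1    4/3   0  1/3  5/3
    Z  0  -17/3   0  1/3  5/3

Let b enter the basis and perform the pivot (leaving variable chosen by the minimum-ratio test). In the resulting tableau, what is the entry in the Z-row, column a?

17/4

Ratio test on column b — row 1: 13/2 = 13/2; row 2: (5/3)/(4/3) = 5/4. Minimum is 5/4 at row 2 (a leaves); pivot element 4/3.
Divide row 2 by 4/3; eliminate column b from the other rows.
Z-row update in column a: 0 − (-17/3)·(3/4) = 17/4.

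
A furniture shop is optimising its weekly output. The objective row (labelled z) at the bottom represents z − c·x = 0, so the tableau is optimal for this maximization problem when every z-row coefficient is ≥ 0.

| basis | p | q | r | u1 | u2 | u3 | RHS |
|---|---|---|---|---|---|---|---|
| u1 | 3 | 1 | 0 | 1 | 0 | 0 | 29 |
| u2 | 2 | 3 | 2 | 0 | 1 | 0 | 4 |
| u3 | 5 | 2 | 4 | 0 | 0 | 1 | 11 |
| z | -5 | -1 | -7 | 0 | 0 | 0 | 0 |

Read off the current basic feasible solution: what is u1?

u1 is basic (row 1); its value is the RHS of that row, 29.

29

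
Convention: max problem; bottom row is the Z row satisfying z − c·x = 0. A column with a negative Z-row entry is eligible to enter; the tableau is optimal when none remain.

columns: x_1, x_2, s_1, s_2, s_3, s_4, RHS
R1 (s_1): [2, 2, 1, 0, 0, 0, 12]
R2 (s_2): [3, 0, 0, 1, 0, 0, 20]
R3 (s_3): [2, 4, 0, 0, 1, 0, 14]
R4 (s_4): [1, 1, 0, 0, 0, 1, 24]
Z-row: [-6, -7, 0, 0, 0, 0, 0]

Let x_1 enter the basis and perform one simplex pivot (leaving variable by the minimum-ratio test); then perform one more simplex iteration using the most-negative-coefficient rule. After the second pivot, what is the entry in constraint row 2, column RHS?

5

Ratio test on column x_1 — row 1: 12/2 = 6; row 2: 20/3 = 20/3; row 3: 14/2 = 7; row 4: 24/1 = 24. Minimum is 6 at row 1 (s_1 leaves); pivot element 2.
Divide row 1 by 2; eliminate column x_1 from the other rows.
Second iteration: most negative Z-row entry is -1 in column x_2, so x_2 enters.
Ratio test on column x_2 — row 1: 6/1 = 6; row 2: entry -3 ≤ 0; row 3: 2/2 = 1; row 4: entry 0 ≤ 0. Minimum is 1 at row 3 (s_3 leaves); pivot element 2.
Divide row 3 by 2; eliminate column x_2 from the other rows.
After both pivots, the entry at constraint row 2, column RHS is 5.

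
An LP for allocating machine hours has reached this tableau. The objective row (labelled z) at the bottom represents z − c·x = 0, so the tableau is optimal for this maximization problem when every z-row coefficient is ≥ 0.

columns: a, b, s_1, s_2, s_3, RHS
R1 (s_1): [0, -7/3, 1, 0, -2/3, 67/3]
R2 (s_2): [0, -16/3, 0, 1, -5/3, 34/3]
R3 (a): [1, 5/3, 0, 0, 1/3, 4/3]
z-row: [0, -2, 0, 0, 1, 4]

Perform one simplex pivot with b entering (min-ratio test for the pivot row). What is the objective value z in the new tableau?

Ratio test on column b — row 1: entry -7/3 ≤ 0; row 2: entry -16/3 ≤ 0; row 3: (4/3)/(5/3) = 4/5. Minimum is 4/5 at row 3 (a leaves); pivot element 5/3.
Pivot on row 3; the z-row RHS becomes 4 − (-2)·(4/5) = 28/5.

28/5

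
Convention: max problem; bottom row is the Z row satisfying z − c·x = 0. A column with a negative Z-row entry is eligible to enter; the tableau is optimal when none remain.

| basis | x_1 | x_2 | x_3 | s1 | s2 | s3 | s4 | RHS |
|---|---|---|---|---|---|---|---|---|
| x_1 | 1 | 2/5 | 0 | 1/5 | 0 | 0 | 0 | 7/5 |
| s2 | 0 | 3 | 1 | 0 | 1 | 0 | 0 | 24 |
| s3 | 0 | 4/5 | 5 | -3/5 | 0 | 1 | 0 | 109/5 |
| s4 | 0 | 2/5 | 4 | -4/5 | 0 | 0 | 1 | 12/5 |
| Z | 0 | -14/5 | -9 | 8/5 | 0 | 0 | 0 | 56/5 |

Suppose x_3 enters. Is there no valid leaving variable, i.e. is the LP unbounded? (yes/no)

Column x_3 has positive entries in row(s) 2, 3, 4, so the ratio test bounds it — not unbounded.

no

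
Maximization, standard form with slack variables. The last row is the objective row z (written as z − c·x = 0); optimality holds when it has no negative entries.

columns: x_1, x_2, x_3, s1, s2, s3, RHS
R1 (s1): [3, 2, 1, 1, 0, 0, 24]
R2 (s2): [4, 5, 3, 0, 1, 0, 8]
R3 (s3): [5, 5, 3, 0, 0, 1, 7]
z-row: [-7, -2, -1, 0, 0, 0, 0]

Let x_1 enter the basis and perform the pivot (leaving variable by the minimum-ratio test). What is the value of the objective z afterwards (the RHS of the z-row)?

Ratio test on column x_1 — row 1: 24/3 = 8; row 2: 8/4 = 2; row 3: 7/5 = 7/5. Minimum is 7/5 at row 3 (s3 leaves); pivot element 5.
Pivot on row 3; the z-row RHS becomes 0 − (-7)·(7/5) = 49/5.

49/5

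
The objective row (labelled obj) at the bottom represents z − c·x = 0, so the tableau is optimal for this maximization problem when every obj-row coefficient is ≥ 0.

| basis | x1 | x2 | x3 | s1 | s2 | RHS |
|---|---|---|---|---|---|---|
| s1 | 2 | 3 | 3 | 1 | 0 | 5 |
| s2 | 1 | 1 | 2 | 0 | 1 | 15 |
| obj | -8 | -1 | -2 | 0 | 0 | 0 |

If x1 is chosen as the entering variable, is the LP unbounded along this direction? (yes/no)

no

Column x1 has positive entries in row(s) 1, 2, so the ratio test bounds it — not unbounded.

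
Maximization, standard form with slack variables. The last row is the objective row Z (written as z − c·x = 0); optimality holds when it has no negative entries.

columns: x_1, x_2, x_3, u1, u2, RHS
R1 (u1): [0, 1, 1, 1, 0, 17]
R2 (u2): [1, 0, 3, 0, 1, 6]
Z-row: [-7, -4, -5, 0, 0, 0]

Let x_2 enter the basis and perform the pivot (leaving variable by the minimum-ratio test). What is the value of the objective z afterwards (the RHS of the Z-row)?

Ratio test on column x_2 — row 1: 17/1 = 17; row 2: entry 0 ≤ 0. Minimum is 17 at row 1 (u1 leaves); pivot element 1.
Pivot on row 1; the Z-row RHS becomes 0 − (-4)·17 = 68.

68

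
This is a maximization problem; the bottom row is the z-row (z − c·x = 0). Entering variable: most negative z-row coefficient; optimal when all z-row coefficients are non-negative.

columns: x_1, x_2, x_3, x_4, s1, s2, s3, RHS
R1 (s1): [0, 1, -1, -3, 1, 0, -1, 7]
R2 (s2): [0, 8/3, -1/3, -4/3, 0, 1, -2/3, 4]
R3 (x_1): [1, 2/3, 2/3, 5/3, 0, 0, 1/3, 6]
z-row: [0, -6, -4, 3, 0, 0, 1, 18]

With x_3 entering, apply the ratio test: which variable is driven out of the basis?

x_1

Column x_3 entries and ratios — s1: -1 ≤ 0, skip; s2: -1/3 ≤ 0, skip; x_1: 6/(2/3) = 9.
Smallest ratio is 9 in the row of x_1, so x_1 leaves.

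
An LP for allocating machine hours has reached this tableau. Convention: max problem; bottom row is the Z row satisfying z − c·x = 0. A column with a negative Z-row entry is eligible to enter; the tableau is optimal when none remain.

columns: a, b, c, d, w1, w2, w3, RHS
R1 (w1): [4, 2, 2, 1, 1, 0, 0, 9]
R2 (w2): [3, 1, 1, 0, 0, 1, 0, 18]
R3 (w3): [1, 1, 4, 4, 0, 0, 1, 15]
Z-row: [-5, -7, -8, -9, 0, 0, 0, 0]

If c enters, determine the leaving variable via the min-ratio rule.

w3

Column c entries and ratios — w1: 9/2 = 9/2; w2: 18/1 = 18; w3: 15/4 = 15/4.
Smallest ratio is 15/4 in the row of w3, so w3 leaves.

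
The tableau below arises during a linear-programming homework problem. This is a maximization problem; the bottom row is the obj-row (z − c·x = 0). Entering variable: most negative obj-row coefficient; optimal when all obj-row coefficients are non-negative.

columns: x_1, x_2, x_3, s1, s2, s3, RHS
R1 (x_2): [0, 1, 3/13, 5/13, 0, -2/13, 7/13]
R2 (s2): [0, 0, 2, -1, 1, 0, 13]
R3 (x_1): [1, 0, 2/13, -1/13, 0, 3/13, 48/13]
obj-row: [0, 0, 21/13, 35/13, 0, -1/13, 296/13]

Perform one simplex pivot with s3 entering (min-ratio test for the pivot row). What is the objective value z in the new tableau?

Ratio test on column s3 — row 1: entry -2/13 ≤ 0; row 2: entry 0 ≤ 0; row 3: (48/13)/(3/13) = 16. Minimum is 16 at row 3 (x_1 leaves); pivot element 3/13.
Pivot on row 3; the obj-row RHS becomes 296/13 − (-1/13)·16 = 24.

24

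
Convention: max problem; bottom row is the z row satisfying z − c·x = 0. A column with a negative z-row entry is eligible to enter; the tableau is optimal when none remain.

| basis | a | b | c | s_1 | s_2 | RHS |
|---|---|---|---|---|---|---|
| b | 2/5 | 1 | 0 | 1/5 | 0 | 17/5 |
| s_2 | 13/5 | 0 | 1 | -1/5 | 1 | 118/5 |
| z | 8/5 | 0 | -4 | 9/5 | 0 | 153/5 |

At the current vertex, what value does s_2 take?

118/5

s_2 is basic (row 2); its value is the RHS of that row, 118/5.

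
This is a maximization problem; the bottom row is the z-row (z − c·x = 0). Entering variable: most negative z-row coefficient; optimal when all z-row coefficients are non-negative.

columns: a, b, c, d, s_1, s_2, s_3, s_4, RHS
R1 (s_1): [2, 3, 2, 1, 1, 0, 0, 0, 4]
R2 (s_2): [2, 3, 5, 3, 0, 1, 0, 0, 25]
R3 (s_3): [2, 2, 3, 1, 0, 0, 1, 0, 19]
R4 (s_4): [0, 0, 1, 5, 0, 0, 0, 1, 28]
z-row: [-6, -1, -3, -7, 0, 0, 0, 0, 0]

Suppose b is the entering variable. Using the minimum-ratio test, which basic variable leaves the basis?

s_1

Column b entries and ratios — s_1: 4/3 = 4/3; s_2: 25/3 = 25/3; s_3: 19/2 = 19/2; s_4: 0 ≤ 0, skip.
Smallest ratio is 4/3 in the row of s_1, so s_1 leaves.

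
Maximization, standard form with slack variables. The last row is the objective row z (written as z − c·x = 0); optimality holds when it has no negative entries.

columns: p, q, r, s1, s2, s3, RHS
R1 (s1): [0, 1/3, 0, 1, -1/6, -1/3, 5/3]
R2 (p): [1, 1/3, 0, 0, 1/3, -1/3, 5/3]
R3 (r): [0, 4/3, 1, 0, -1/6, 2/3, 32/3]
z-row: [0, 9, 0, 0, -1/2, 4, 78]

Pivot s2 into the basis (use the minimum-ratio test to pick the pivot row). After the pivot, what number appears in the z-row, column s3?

Ratio test on column s2 — row 1: entry -1/6 ≤ 0; row 2: (5/3)/(1/3) = 5; row 3: entry -1/6 ≤ 0. Minimum is 5 at row 2 (p leaves); pivot element 1/3.
Divide row 2 by 1/3; eliminate column s2 from the other rows.
z-row update in column s3: 4 − (-1/2)·(-1) = 7/2.

7/2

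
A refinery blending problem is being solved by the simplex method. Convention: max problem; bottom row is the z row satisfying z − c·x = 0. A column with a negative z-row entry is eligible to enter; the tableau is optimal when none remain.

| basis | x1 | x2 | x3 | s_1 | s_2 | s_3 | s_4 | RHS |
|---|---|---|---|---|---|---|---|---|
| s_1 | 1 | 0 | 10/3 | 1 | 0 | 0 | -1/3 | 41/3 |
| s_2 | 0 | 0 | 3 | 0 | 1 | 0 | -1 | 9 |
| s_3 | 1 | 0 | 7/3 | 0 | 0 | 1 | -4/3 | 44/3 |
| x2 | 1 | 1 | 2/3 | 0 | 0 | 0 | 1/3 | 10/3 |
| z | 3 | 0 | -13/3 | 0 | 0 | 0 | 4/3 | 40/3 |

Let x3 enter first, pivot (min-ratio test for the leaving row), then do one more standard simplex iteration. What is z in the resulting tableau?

Ratio test on column x3 — row 1: (41/3)/(10/3) = 41/10; row 2: 9/3 = 3; row 3: (44/3)/(7/3) = 44/7; row 4: (10/3)/(2/3) = 5. Minimum is 3 at row 2 (s_2 leaves); pivot element 3.
Pivot on row 2; the z-row RHS becomes 40/3 − (-13/3)·3 = 79/3.
Next entering variable (most negative z-row entry -1/9): s_4.
Ratio test on column s_4 — row 1: (11/3)/(7/9) = 33/7; row 2: entry -1/3 ≤ 0; row 3: entry -5/9 ≤ 0; row 4: (4/3)/(5/9) = 12/5. Minimum is 12/5 at row 4 (x2 leaves); pivot element 5/9.
After the second pivot the z-row RHS is 79/3 − (-1/9)·(12/5) = 133/5.

133/5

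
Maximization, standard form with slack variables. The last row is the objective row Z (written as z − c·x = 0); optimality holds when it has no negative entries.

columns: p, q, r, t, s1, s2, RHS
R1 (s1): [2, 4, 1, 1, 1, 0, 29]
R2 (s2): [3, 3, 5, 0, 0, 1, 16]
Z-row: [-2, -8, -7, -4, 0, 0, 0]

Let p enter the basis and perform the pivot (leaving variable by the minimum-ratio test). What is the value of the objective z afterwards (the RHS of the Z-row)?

32/3

Ratio test on column p — row 1: 29/2 = 29/2; row 2: 16/3 = 16/3. Minimum is 16/3 at row 2 (s2 leaves); pivot element 3.
Pivot on row 2; the Z-row RHS becomes 0 − (-2)·(16/3) = 32/3.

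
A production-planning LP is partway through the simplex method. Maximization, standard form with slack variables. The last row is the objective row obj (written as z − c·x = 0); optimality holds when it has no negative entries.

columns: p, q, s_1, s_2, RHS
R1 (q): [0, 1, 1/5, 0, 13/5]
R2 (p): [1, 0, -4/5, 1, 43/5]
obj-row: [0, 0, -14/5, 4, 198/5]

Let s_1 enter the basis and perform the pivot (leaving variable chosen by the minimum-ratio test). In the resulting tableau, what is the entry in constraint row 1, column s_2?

Ratio test on column s_1 — row 1: (13/5)/(1/5) = 13; row 2: entry -4/5 ≤ 0. Minimum is 13 at row 1 (q leaves); pivot element 1/5.
Divide row 1 by 1/5; eliminate column s_1 from the other rows.
In the new row 1, the s_2 entry is the old entry divided by the pivot: 0/(1/5) = 0.

0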